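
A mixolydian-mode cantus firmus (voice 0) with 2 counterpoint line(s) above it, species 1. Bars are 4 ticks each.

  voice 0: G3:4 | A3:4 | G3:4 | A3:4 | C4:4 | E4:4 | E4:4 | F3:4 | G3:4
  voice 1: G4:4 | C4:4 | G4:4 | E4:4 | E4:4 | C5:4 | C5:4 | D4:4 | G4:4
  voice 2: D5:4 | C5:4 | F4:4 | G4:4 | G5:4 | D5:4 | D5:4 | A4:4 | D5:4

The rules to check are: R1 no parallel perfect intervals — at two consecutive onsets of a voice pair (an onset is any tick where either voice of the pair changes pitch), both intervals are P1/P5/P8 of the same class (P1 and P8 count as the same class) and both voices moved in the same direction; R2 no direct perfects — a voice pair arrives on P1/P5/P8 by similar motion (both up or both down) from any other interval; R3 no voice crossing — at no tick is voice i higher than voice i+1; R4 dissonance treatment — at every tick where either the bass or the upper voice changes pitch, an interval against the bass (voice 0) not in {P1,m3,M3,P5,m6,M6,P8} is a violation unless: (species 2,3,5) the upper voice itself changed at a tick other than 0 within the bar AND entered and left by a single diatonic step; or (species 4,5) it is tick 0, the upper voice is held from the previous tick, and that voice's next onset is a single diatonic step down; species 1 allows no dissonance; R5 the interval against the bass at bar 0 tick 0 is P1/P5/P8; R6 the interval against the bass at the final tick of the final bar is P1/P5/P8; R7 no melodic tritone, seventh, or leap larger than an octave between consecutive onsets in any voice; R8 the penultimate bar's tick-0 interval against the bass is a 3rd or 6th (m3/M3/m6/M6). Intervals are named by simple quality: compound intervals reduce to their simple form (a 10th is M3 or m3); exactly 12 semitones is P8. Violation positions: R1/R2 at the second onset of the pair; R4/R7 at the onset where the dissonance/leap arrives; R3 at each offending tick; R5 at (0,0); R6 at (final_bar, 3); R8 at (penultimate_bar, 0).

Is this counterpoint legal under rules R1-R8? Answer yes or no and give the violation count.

bar 0: v0=G3 v1=G4 v2=D5 (P5)
bar 1: v0=A3 v1=C4 v2=C5 (m3)
bar 2: v0=G3 v1=G4 v2=F4 (m7)
bar 3: v0=A3 v1=E4 v2=G4 (m7)
bar 4: v0=C4 v1=E4 v2=G5 (P5)
bar 5: v0=E4 v1=C5 v2=D5 (m7)
bar 6: v0=E4 v1=C5 v2=D5 (m7)
bar 7: v0=F3 v1=D4 v2=A4 (M3)
bar 8: v0=G3 v1=G4 v2=D5 (P5)
  R2 @ bar1.0: G4/D5 P5 -> C4/C5 P8 similar
  R3 @ bar2.0: G4 above F4
  R4 @ bar2.0: G3/F4 m7 untreated
  R3 @ bar2.1: G4 above F4
  R3 @ bar2.2: G4 above F4
  R3 @ bar2.3: G4 above F4
  R4 @ bar3.0: A3/G4 m7 untreated
  R2 @ bar4.0: A3/G4 m7 -> C4/G5 P5 similar
  R4 @ bar5.0: E4/D5 m7 untreated
  R2 @ bar7.0: C5/D5 M2 -> D4/A4 P5 similar
  R7 @ bar7.0: E4->F3 leap 11st
  R7 @ bar7.0: C5->D4 leap 10st
  R1 @ bar8.0: D4/A4 P5 -> G4/D5 P5 similar
  R2 @ bar8.0: F3/D4 M6 -> G3/G4 P8 similar
  R2 @ bar8.0: F3/A4 M3 -> G3/D5 P5 similar

No (15 violations)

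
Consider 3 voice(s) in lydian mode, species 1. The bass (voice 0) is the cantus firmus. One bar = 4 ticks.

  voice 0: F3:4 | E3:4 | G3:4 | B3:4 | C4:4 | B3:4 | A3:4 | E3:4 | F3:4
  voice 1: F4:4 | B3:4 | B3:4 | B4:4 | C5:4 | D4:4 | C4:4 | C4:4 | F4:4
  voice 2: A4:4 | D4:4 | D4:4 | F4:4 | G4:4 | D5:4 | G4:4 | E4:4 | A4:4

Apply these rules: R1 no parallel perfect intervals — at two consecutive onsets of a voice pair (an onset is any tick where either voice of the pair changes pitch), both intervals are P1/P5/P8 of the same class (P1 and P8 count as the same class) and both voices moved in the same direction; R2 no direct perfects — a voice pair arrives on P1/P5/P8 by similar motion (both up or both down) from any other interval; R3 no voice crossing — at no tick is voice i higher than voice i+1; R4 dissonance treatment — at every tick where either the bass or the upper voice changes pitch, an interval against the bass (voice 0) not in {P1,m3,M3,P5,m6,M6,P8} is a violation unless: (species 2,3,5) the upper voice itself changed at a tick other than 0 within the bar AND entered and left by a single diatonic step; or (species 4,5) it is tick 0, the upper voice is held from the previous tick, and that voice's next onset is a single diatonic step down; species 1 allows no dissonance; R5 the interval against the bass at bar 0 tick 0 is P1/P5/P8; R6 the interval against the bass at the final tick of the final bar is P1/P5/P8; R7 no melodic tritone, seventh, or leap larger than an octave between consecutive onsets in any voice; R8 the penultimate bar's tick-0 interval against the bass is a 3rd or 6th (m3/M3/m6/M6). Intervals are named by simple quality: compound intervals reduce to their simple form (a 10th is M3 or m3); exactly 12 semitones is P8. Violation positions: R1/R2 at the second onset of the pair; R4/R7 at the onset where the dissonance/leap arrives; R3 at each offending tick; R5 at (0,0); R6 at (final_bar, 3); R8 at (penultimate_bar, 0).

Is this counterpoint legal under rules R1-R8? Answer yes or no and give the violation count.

No (23 violations)

bar 0: v0=F3 v1=F4 v2=A4 (M3)
bar 1: v0=E3 v1=B3 v2=D4 (m7)
bar 2: v0=G3 v1=B3 v2=D4 (P5)
bar 3: v0=B3 v1=B4 v2=F4 (TT)
bar 4: v0=C4 v1=C5 v2=G4 (P5)
bar 5: v0=B3 v1=D4 v2=D5 (m3)
bar 6: v0=A3 v1=C4 v2=G4 (m7)
bar 7: v0=E3 v1=C4 v2=E4 (P8)
bar 8: v0=F3 v1=F4 v2=A4 (M3)
  R5 @ bar0.0: opens on M3
  R2 @ bar1.0: F3/F4 P8 -> E3/B3 P5 similar
  R4 @ bar1.0: E3/D4 m7 untreated
  R7 @ bar1.0: F4->B3 leap 6st
  R2 @ bar3.0: G3/B3 M3 -> B3/B4 P8 similar
  R3 @ bar3.0: B4 above F4
  R4 @ bar3.0: B3/F4 TT untreated
  R3 @ bar3.1: B4 above F4
  R3 @ bar3.2: B4 above F4
  R3 @ bar3.3: B4 above F4
  R1 @ bar4.0: B3/B4 P8 -> C4/C5 P8 similar
  R2 @ bar4.0: B3/F4 TT -> C4/G4 P5 similar
  R3 @ bar4.0: C5 above G4
  R3 @ bar4.1: C5 above G4
  R3 @ bar4.2: C5 above G4
  R3 @ bar4.3: C5 above G4
  R7 @ bar5.0: C5->D4 leap 10st
  R2 @ bar6.0: D4/D5 P8 -> C4/G4 P5 similar
  R4 @ bar6.0: A3/G4 m7 untreated
  R2 @ bar7.0: A3/G4 m7 -> E3/E4 P8 similar
  R8 @ bar7.0: penult P8 not 3rd/6th
  R2 @ bar8.0: E3/C4 m6 -> F3/F4 P8 similar
  R6 @ bar8.3: closes on M3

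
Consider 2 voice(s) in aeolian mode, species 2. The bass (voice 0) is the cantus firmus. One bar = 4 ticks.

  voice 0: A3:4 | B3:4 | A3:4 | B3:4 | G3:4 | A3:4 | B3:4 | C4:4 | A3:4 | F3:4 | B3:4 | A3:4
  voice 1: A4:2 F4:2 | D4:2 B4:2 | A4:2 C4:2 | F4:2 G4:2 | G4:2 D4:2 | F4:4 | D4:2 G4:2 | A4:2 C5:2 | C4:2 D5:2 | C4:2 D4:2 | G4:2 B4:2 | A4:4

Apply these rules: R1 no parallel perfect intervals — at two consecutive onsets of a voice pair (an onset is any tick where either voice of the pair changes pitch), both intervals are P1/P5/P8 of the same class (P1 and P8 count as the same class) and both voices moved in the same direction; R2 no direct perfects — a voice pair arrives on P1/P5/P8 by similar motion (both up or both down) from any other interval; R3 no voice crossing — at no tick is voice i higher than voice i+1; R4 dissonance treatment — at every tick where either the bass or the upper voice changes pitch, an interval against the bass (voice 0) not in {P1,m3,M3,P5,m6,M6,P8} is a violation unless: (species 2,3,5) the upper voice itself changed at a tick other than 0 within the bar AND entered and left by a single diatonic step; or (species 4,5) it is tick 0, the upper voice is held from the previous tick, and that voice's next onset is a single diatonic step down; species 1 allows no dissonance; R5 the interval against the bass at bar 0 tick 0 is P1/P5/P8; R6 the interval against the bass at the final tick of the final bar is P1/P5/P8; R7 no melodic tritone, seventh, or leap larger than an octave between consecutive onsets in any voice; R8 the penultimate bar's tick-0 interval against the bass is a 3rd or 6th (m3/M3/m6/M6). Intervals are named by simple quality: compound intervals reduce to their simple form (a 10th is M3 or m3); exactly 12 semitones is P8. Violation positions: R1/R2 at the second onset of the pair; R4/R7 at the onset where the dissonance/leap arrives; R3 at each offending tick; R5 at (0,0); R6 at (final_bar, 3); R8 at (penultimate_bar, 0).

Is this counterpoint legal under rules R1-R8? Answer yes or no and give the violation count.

No (8 violations)

bar 0: v0=A3 v1=A4 (P8)
bar 1: v0=B3 v1=D4 (m3)
bar 2: v0=A3 v1=A4 (P8)
bar 3: v0=B3 v1=F4 (TT)
bar 4: v0=G3 v1=G4 (P8)
bar 5: v0=A3 v1=F4 (m6)
bar 6: v0=B3 v1=D4 (m3)
bar 7: v0=C4 v1=A4 (M6)
bar 8: v0=A3 v1=C4 (m3)
bar 9: v0=F3 v1=C4 (P5)
bar 10: v0=B3 v1=G4 (m6)
bar 11: v0=A3 v1=A4 (P8)
  R1 @ bar2.0: B3/B4 P8 -> A3/A4 P8 similar
  R4 @ bar3.0: B3/F4 TT untreated
  R4 @ bar8.2: A3/D5 P4 untreated
  R7 @ bar8.2: C4->D5 leap 14st
  R2 @ bar9.0: A3/D5 P4 -> F3/C4 P5 similar
  R7 @ bar9.0: D5->C4 leap 14st
  R7 @ bar10.0: F3->B3 leap 6st
  R1 @ bar11.0: B3/B4 P8 -> A3/A4 P8 similar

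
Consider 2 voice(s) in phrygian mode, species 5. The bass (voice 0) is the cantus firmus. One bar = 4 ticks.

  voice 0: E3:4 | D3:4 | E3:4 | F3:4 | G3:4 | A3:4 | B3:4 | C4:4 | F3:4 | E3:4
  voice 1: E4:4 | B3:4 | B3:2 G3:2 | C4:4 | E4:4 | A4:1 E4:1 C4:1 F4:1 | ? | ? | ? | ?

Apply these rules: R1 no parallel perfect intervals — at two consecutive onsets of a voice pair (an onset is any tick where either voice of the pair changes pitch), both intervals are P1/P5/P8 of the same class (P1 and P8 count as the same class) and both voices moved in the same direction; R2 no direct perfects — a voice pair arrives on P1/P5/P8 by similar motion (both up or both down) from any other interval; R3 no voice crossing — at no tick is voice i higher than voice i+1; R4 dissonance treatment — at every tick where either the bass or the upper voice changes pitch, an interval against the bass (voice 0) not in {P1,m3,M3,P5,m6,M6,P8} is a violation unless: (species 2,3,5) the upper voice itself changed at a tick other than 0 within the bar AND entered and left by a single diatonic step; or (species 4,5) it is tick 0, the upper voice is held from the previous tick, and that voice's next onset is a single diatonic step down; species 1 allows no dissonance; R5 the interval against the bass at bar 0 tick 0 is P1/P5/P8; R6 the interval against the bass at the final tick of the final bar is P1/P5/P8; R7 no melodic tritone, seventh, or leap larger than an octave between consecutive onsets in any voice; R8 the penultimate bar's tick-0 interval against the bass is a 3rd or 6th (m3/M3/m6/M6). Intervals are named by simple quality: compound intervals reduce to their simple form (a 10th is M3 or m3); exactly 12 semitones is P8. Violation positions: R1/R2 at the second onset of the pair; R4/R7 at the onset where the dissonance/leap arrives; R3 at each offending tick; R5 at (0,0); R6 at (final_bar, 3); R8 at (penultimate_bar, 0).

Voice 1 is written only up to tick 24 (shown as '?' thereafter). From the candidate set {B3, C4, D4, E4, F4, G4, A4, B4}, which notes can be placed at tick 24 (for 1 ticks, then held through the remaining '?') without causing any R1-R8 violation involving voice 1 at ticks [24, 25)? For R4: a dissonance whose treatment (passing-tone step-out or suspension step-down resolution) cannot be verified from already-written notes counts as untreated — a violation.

{D4, G4}

B3: violates R7
C4: violates R4
D4: legal
E4: violates R4
F4: violates R4
G4: legal
A4: violates R4
B4: violates R2,R7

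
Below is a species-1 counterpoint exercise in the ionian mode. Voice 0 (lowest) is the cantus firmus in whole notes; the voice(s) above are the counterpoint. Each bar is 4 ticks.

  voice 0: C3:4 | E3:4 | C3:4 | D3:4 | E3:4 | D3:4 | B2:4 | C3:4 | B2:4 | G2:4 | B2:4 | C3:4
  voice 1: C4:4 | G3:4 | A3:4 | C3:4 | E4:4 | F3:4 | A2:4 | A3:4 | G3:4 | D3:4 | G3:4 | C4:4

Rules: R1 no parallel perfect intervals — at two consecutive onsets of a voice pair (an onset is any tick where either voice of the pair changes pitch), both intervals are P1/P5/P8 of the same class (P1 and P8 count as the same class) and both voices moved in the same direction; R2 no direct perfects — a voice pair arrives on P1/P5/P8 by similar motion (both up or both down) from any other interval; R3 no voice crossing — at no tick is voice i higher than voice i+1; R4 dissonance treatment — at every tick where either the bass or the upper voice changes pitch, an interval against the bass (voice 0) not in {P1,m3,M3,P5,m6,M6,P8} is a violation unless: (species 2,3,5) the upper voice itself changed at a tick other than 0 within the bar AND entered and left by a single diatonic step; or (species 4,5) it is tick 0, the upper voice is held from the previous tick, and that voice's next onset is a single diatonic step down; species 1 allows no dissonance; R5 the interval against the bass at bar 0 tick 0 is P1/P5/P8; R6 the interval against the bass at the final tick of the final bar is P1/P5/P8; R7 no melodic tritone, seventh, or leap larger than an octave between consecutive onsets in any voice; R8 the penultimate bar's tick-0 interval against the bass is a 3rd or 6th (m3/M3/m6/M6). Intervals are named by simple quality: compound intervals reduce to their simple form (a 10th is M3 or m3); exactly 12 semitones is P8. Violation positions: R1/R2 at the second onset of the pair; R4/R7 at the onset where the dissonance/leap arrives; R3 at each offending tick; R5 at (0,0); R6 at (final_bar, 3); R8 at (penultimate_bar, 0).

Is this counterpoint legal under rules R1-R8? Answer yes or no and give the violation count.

No (15 violations)

bar 0: v0=C3 v1=C4 (P8)
bar 1: v0=E3 v1=G3 (m3)
bar 2: v0=C3 v1=A3 (M6)
bar 3: v0=D3 v1=C3 (M2)
bar 4: v0=E3 v1=E4 (P8)
bar 5: v0=D3 v1=F3 (m3)
bar 6: v0=B2 v1=A2 (M2)
bar 7: v0=C3 v1=A3 (M6)
bar 8: v0=B2 v1=G3 (m6)
bar 9: v0=G2 v1=D3 (P5)
bar 10: v0=B2 v1=G3 (m6)
bar 11: v0=C3 v1=C4 (P8)
  R3 @ bar3.0: D3 above C3
  R4 @ bar3.0: D3/C3 M2 untreated
  R3 @ bar3.1: D3 above C3
  R3 @ bar3.2: D3 above C3
  R3 @ bar3.3: D3 above C3
  R2 @ bar4.0: D3/C3 M2 -> E3/E4 P8 similar
  R7 @ bar4.0: C3->E4 leap 16st
  R7 @ bar5.0: E4->F3 leap 11st
  R3 @ bar6.0: B2 above A2
  R4 @ bar6.0: B2/A2 M2 untreated
  R3 @ bar6.1: B2 above A2
  R3 @ bar6.2: B2 above A2
  R3 @ bar6.3: B2 above A2
  R2 @ bar9.0: B2/G3 m6 -> G2/D3 P5 similar
  R2 @ bar11.0: B2/G3 m6 -> C3/C4 P8 similar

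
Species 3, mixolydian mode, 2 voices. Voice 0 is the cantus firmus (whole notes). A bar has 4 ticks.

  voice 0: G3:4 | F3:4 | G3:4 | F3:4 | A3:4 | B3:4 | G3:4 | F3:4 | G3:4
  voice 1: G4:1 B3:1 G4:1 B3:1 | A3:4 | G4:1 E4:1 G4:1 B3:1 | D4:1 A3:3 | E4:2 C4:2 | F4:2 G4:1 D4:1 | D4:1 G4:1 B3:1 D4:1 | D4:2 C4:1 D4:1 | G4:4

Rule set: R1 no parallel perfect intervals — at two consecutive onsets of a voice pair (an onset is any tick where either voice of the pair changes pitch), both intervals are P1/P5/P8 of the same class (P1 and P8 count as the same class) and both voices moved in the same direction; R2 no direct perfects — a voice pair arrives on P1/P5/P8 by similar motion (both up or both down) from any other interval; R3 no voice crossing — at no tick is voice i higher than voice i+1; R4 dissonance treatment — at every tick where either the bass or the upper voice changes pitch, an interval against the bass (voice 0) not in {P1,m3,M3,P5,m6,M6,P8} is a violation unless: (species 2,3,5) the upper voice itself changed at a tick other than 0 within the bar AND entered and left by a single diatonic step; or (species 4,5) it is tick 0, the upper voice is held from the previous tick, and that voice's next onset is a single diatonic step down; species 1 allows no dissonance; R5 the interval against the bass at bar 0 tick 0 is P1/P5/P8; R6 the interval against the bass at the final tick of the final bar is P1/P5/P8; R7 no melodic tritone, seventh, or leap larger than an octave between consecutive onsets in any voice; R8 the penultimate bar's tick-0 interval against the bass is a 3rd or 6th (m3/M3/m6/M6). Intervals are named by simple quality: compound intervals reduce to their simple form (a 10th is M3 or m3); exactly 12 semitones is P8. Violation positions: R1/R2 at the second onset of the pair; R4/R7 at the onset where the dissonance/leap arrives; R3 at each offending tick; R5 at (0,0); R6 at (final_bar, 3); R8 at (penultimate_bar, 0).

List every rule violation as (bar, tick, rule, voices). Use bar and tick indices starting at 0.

bar 0: v0=G3 v1=G4 downbeat P8
bar 1: v0=F3 v1=A3 downbeat M3
bar 2: v0=G3 v1=G4 downbeat P8
bar 3: v0=F3 v1=D4 downbeat M6
bar 4: v0=A3 v1=E4 downbeat P5
bar 5: v0=B3 v1=F4 downbeat TT
bar 6: v0=G3 v1=D4 downbeat P5
bar 7: v0=F3 v1=D4 downbeat M6
bar 8: v0=G3 v1=G4 downbeat P8
  -> R2 @ bar 2 tick 0 v(0, 1): F3/A3 M3 -> G3/G4 P8 similar
  -> R7 @ bar 2 tick 0 v(1,): A3->G4 leap 10st
  -> R2 @ bar 4 tick 0 v(0, 1): F3/A3 M3 -> A3/E4 P5 similar
  -> R4 @ bar 5 tick 0 v(0, 1): B3/F4 TT untreated
  -> R2 @ bar 8 tick 0 v(0, 1): F3/D4 M6 -> G3/G4 P8 similar

(2, 0, R2, (0, 1))
(2, 0, R7, (1,))
(4, 0, R2, (0, 1))
(5, 0, R4, (0, 1))
(8, 0, R2, (0, 1))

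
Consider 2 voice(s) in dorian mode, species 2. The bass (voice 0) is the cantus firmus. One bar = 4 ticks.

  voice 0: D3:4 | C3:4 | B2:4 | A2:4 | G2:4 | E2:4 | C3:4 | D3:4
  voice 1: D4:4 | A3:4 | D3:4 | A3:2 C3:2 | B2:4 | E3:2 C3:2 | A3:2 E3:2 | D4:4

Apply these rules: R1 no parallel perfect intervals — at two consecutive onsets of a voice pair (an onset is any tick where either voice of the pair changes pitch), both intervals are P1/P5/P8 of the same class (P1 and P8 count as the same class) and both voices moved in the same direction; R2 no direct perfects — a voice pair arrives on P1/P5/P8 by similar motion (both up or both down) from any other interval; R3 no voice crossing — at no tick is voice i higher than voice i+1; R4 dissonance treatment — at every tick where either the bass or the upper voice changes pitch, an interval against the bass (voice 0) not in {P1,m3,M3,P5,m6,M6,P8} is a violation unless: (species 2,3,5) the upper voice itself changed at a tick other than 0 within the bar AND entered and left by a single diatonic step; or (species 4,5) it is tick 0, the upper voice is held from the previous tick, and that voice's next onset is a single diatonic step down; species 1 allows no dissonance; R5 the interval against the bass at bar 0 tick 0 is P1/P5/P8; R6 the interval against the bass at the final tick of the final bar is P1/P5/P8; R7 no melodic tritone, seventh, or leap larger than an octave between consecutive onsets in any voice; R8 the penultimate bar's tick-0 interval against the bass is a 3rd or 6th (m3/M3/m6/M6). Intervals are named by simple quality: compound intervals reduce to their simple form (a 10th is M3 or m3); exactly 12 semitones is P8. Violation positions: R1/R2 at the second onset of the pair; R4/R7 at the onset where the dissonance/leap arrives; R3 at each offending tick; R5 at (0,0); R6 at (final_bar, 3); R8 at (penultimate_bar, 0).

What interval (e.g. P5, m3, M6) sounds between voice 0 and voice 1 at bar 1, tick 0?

voice 0=C3 voice 1=A3 -> M6

M6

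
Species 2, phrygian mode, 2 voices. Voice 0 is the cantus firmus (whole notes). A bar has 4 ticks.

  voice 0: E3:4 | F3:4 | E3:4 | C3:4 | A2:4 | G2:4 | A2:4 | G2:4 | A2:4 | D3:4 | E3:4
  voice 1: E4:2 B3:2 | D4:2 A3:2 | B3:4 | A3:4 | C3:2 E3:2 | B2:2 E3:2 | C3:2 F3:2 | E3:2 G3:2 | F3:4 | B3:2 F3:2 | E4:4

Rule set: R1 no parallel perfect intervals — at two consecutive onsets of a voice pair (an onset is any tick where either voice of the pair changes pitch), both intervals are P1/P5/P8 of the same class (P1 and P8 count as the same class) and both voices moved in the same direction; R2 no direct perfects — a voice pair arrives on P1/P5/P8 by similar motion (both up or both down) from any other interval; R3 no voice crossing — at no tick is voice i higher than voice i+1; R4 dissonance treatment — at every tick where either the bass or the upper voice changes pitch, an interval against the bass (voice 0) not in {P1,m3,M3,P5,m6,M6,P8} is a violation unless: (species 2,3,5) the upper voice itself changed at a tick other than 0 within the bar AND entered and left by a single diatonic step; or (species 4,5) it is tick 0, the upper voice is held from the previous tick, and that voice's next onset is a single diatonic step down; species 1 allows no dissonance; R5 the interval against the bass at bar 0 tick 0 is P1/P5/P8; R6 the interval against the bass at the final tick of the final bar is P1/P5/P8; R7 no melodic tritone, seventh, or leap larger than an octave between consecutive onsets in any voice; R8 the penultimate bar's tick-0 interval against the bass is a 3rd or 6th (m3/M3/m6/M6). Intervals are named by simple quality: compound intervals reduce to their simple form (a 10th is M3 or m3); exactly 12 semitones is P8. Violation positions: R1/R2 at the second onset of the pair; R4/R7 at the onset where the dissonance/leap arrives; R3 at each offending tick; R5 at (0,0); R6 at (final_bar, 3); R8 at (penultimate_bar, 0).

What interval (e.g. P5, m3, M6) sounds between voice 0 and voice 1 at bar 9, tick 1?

voice 0=D3 voice 1=B3 -> M6

M6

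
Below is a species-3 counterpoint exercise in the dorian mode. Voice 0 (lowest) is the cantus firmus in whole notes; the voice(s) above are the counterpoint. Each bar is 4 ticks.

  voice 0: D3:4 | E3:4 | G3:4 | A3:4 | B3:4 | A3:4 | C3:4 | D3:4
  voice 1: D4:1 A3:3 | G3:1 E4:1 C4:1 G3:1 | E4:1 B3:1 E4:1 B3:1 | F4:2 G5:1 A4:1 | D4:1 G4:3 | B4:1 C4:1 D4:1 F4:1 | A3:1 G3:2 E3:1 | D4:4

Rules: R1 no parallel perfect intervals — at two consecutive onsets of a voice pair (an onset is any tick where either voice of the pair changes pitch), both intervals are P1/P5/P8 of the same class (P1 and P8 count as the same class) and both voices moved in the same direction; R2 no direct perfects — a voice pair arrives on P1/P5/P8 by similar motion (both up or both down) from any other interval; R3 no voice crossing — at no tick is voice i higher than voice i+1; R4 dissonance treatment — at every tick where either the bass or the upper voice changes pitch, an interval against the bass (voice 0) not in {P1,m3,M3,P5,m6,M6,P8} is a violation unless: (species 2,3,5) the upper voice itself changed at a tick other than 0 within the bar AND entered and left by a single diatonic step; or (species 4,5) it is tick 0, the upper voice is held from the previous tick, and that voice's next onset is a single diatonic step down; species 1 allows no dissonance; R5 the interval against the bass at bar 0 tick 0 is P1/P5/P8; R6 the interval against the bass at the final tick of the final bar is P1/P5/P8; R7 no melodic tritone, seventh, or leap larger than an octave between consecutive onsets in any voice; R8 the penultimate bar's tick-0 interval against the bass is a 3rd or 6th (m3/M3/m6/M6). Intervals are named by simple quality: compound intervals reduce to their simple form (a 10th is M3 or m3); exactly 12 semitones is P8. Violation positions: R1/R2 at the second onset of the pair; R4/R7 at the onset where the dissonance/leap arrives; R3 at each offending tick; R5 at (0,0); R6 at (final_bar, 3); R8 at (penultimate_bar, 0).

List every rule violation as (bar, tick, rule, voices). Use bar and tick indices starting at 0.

bar 0: v0=D3 v1=D4 downbeat P8
bar 1: v0=E3 v1=G3 downbeat m3
bar 2: v0=G3 v1=E4 downbeat M6
bar 3: v0=A3 v1=F4 downbeat m6
bar 4: v0=B3 v1=D4 downbeat m3
bar 5: v0=A3 v1=B4 downbeat M2
bar 6: v0=C3 v1=A3 downbeat M6
bar 7: v0=D3 v1=D4 downbeat P8
  -> R7 @ bar 3 tick 0 v(1,): B3->F4 leap 6st
  -> R4 @ bar 3 tick 2 v(0, 1): A3/G5 m7 untreated
  -> R7 @ bar 3 tick 2 v(1,): F4->G5 leap 14st
  -> R7 @ bar 3 tick 3 v(1,): G5->A4 leap 10st
  -> R4 @ bar 5 tick 0 v(0, 1): A3/B4 M2 untreated
  -> R7 @ bar 5 tick 1 v(1,): B4->C4 leap 11st
  -> R4 @ bar 5 tick 2 v(0, 1): A3/D4 P4 untreated
  -> R2 @ bar 7 tick 0 v(0, 1): C3/E3 M3 -> D3/D4 P8 similar
  -> R7 @ bar 7 tick 0 v(1,): E3->D4 leap 10st

(3, 0, R7, (1,))
(3, 2, R4, (0, 1))
(3, 2, R7, (1,))
(3, 3, R7, (1,))
(5, 0, R4, (0, 1))
(5, 1, R7, (1,))
(5, 2, R4, (0, 1))
(7, 0, R2, (0, 1))
(7, 0, R7, (1,))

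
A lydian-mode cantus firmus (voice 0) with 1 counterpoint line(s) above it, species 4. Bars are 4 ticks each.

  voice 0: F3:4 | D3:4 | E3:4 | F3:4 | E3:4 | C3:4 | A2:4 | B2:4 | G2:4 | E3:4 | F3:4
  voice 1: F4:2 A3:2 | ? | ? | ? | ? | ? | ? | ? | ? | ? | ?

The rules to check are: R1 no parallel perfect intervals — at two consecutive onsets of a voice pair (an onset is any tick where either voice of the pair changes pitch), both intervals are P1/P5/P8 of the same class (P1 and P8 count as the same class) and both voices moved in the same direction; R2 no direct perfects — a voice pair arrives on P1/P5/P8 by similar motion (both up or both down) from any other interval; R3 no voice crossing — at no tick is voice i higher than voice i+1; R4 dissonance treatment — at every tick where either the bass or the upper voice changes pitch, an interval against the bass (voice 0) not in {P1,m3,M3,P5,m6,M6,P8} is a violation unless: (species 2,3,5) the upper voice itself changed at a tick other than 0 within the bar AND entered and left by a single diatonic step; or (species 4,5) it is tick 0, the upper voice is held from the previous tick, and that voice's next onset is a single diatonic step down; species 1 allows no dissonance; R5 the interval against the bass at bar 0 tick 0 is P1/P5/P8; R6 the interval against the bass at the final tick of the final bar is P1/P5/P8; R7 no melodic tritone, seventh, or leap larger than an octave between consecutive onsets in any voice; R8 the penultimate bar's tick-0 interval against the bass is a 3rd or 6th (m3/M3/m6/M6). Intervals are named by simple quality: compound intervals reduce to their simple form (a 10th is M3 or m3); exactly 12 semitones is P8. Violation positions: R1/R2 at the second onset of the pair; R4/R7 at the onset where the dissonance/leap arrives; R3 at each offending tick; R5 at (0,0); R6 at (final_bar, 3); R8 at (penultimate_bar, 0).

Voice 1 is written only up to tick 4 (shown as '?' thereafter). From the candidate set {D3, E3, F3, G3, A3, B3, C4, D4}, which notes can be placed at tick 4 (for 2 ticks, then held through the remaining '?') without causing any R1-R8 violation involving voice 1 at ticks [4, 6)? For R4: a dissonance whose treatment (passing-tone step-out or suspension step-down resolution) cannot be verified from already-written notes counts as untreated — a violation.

{A3, B3, D4, F3}

D3: violates R2
E3: violates R4
F3: legal
G3: violates R4
A3: legal
B3: legal
C4: violates R4
D4: legal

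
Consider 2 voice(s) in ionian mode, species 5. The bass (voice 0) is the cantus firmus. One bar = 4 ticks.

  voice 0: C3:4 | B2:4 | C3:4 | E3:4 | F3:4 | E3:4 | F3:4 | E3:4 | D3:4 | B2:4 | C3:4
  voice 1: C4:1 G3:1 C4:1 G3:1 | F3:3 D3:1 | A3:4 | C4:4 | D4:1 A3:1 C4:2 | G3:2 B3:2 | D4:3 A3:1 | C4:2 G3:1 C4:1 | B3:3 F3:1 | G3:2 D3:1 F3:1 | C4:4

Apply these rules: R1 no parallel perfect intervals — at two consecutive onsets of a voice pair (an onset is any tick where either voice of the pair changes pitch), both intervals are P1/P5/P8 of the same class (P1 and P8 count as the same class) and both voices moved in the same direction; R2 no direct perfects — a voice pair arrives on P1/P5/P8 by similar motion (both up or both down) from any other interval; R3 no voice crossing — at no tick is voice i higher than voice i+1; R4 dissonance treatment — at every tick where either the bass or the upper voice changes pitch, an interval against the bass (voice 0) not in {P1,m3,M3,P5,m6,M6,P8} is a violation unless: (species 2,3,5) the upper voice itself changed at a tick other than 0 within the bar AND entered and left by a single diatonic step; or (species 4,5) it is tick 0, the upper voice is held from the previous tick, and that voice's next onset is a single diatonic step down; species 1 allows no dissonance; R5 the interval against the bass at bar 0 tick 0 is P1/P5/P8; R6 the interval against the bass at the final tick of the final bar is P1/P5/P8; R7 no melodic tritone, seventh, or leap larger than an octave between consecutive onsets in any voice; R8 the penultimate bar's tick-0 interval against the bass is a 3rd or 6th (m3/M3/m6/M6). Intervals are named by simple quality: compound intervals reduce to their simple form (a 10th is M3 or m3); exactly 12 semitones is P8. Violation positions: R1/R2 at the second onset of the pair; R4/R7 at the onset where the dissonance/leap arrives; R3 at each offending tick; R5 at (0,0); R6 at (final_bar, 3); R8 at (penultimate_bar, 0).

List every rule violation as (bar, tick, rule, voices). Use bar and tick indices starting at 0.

bar 0: v0=C3 v1=C4 downbeat P8
bar 1: v0=B2 v1=F3 downbeat TT
bar 2: v0=C3 v1=A3 downbeat M6
bar 3: v0=E3 v1=C4 downbeat m6
bar 4: v0=F3 v1=D4 downbeat M6
bar 5: v0=E3 v1=G3 downbeat m3
bar 6: v0=F3 v1=D4 downbeat M6
bar 7: v0=E3 v1=C4 downbeat m6
bar 8: v0=D3 v1=B3 downbeat M6
bar 9: v0=B2 v1=G3 downbeat m6
bar 10: v0=C3 v1=C4 downbeat P8
  -> R4 @ bar 1 tick 0 v(0, 1): B2/F3 TT untreated
  -> R7 @ bar 8 tick 3 v(1,): B3->F3 leap 6st
  -> R4 @ bar 9 tick 3 v(0, 1): B2/F3 TT untreated
  -> R2 @ bar 10 tick 0 v(0, 1): B2/F3 TT -> C3/C4 P8 similar

(1, 0, R4, (0, 1))
(8, 3, R7, (1,))
(9, 3, R4, (0, 1))
(10, 0, R2, (0, 1))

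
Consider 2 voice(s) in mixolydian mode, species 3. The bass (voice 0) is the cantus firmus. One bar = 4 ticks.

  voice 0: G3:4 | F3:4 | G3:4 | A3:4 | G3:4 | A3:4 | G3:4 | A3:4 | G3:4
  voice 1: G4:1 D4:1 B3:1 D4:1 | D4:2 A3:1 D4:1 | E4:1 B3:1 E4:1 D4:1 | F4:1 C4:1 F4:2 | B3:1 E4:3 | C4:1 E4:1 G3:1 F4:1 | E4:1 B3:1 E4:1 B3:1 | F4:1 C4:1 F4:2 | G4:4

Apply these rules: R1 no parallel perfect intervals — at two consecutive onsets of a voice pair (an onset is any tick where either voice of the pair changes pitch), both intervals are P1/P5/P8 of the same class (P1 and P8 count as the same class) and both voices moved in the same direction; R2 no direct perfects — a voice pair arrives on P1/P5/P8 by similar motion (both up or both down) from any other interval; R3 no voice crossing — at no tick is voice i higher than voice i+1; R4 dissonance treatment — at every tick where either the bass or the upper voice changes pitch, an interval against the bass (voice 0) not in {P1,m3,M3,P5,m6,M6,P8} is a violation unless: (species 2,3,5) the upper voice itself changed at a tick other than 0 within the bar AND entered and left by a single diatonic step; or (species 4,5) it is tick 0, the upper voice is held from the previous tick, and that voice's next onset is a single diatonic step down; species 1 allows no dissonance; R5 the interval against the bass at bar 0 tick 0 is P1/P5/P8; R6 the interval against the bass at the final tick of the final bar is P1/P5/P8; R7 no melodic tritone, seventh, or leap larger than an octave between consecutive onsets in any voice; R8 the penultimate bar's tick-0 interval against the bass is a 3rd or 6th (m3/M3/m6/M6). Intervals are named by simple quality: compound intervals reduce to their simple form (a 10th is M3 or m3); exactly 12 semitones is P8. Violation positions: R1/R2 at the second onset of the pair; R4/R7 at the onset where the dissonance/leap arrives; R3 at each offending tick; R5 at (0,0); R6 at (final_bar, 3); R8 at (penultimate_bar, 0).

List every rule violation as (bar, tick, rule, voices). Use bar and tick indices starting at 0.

bar 0: v0=G3 v1=G4 downbeat P8
bar 1: v0=F3 v1=D4 downbeat M6
bar 2: v0=G3 v1=E4 downbeat M6
bar 3: v0=A3 v1=F4 downbeat m6
bar 4: v0=G3 v1=B3 downbeat M3
bar 5: v0=A3 v1=C4 downbeat m3
bar 6: v0=G3 v1=E4 downbeat M6
bar 7: v0=A3 v1=F4 downbeat m6
bar 8: v0=G3 v1=G4 downbeat P8
  -> R7 @ bar 4 tick 0 v(1,): F4->B3 leap 6st
  -> R3 @ bar 5 tick 2 v(0, 1): A3 above G3
  -> R4 @ bar 5 tick 2 v(0, 1): A3/G3 M2 untreated
  -> R7 @ bar 5 tick 3 v(1,): G3->F4 leap 10st
  -> R7 @ bar 7 tick 0 v(1,): B3->F4 leap 6st

(4, 0, R7, (1,))
(5, 2, R3, (0, 1))
(5, 2, R4, (0, 1))
(5, 3, R7, (1,))
(7, 0, R7, (1,))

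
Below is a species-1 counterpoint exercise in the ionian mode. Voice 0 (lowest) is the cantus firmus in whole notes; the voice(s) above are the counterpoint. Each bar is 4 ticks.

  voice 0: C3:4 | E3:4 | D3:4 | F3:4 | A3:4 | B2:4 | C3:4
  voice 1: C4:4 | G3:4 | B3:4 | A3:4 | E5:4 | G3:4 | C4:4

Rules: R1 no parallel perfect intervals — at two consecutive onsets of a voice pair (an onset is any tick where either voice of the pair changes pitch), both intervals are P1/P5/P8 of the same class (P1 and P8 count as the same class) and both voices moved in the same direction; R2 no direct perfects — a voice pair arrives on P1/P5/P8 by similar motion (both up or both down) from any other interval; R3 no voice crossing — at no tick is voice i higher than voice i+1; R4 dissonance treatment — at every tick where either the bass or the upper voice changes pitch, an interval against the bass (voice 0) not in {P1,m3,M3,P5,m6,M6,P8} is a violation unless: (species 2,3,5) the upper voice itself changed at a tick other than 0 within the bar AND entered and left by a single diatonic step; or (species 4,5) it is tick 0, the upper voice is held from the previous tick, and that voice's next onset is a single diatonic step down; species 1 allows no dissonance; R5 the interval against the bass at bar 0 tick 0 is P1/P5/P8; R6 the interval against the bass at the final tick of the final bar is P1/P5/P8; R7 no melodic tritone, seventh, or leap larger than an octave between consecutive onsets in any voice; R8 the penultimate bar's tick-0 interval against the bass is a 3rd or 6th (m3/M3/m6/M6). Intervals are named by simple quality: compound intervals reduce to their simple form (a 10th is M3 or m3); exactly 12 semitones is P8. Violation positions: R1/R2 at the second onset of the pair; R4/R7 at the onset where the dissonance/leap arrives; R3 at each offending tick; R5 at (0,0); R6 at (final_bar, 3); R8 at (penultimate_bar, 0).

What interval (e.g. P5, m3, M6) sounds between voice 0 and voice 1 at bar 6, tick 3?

P8

voice 0=C3 voice 1=C4 -> P8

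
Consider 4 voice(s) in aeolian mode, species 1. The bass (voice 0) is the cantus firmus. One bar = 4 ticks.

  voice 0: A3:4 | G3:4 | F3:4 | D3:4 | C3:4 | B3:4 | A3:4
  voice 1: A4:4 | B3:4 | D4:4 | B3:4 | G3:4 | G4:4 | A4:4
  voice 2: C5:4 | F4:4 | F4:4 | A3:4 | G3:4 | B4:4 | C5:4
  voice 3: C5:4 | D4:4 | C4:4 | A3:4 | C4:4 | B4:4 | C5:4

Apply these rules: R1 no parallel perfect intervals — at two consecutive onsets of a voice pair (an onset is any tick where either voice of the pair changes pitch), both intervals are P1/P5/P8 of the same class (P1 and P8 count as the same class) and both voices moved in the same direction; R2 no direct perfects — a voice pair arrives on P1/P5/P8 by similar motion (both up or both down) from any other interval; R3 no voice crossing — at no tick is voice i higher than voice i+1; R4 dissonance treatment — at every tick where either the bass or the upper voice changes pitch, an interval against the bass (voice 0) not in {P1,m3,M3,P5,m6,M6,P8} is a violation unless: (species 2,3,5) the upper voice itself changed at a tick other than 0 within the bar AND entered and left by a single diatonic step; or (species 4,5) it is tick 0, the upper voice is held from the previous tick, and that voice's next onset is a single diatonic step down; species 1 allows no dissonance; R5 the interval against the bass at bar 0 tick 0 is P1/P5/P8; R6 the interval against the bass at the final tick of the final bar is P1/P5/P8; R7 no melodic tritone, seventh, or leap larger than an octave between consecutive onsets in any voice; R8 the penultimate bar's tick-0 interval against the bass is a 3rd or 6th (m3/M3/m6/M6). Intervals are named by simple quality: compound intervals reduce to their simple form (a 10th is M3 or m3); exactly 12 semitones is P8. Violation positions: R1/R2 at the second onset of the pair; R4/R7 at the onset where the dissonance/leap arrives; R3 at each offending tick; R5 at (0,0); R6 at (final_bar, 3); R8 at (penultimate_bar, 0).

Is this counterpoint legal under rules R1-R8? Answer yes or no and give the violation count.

bar 0: v0=A3 v1=A4 v2=C5 v3=C5 (m3)
bar 1: v0=G3 v1=B3 v2=F4 v3=D4 (P5)
bar 2: v0=F3 v1=D4 v2=F4 v3=C4 (P5)
bar 3: v0=D3 v1=B3 v2=A3 v3=A3 (P5)
bar 4: v0=C3 v1=G3 v2=G3 v3=C4 (P8)
bar 5: v0=B3 v1=G4 v2=B4 v3=B4 (P8)
bar 6: v0=A3 v1=A4 v2=C5 v3=C5 (m3)
  R5 @ bar0.0: opens on m3
  R5 @ bar0.0: opens on m3
  R2 @ bar1.0: A3/C5 m3 -> G3/D4 P5 similar
  R3 @ bar1.0: F4 above D4
  R4 @ bar1.0: G3/F4 m7 untreated
  R7 @ bar1.0: A4->B3 leap 10st
  R7 @ bar1.0: C5->D4 leap 10st
  R3 @ bar1.1: F4 above D4
  R3 @ bar1.2: F4 above D4
  R3 @ bar1.3: F4 above D4
  R1 @ bar2.0: G3/D4 P5 -> F3/C4 P5 similar
  R3 @ bar2.0: F4 above C4
  R3 @ bar2.1: F4 above C4
  R3 @ bar2.2: F4 above C4
  R3 @ bar2.3: F4 above C4
  R1 @ bar3.0: F3/C4 P5 -> D3/A3 P5 similar
  R2 @ bar3.0: F3/F4 P8 -> D3/A3 P5 similar
  R2 @ bar3.0: F4/C4 P4 -> A3/A3 P1 similar
  R3 @ bar3.0: B3 above A3
  R3 @ bar3.1: B3 above A3
  R3 @ bar3.2: B3 above A3
  R3 @ bar3.3: B3 above A3
  R1 @ bar4.0: D3/A3 P5 -> C3/G3 P5 similar
  R2 @ bar4.0: D3/B3 M6 -> C3/G3 P5 similar
  R2 @ bar4.0: B3/A3 M2 -> G3/G3 P1 similar
  R1 @ bar5.0: C3/C4 P8 -> B3/B4 P8 similar
  R2 @ bar5.0: C3/G3 P5 -> B3/B4 P8 similar
  R2 @ bar5.0: G3/C4 P4 -> B4/B4 P1 similar
  R7 @ bar5.0: C3->B3 leap 11st
  R7 @ bar5.0: G3->B4 leap 16st
  R7 @ bar5.0: C4->B4 leap 11st
  R8 @ bar5.0: penult P8 not 3rd/6th
  R8 @ bar5.0: penult P8 not 3rd/6th
  R1 @ bar6.0: B4/B4 P1 -> C5/C5 P1 similar
  R6 @ bar6.3: closes on m3
  R6 @ bar6.3: closes on m3

No (36 violations)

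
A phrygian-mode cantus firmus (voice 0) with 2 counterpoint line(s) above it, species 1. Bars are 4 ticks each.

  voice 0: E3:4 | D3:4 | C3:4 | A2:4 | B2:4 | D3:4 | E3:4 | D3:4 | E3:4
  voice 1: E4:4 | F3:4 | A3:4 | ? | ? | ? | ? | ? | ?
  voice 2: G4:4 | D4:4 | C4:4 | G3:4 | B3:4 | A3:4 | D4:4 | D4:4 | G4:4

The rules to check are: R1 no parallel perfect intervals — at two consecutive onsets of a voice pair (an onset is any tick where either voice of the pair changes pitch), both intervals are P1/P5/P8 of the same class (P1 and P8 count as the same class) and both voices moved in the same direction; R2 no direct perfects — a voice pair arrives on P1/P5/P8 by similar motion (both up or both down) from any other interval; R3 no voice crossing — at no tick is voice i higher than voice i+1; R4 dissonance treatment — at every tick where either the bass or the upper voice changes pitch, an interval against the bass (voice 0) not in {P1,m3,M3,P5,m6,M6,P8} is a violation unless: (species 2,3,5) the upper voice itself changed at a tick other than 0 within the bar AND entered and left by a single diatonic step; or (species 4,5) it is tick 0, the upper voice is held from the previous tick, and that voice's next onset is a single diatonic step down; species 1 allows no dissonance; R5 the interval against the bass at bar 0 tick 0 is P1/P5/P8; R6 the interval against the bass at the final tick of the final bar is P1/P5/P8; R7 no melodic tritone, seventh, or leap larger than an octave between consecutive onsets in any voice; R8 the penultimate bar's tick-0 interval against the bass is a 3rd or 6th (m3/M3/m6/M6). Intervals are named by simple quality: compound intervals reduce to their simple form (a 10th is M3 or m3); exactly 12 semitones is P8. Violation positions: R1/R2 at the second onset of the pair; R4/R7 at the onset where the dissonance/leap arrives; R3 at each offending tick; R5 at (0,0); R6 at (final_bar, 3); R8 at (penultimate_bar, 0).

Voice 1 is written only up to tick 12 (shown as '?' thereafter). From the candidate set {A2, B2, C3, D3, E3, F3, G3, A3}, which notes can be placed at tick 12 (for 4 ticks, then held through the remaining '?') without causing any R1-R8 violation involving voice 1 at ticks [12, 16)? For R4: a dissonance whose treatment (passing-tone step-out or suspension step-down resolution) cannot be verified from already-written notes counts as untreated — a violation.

A2: violates R2
B2: violates R4,R7
C3: violates R2
D3: violates R4
E3: violates R2
F3: legal
G3: violates R2,R4
A3: violates R3

{F3}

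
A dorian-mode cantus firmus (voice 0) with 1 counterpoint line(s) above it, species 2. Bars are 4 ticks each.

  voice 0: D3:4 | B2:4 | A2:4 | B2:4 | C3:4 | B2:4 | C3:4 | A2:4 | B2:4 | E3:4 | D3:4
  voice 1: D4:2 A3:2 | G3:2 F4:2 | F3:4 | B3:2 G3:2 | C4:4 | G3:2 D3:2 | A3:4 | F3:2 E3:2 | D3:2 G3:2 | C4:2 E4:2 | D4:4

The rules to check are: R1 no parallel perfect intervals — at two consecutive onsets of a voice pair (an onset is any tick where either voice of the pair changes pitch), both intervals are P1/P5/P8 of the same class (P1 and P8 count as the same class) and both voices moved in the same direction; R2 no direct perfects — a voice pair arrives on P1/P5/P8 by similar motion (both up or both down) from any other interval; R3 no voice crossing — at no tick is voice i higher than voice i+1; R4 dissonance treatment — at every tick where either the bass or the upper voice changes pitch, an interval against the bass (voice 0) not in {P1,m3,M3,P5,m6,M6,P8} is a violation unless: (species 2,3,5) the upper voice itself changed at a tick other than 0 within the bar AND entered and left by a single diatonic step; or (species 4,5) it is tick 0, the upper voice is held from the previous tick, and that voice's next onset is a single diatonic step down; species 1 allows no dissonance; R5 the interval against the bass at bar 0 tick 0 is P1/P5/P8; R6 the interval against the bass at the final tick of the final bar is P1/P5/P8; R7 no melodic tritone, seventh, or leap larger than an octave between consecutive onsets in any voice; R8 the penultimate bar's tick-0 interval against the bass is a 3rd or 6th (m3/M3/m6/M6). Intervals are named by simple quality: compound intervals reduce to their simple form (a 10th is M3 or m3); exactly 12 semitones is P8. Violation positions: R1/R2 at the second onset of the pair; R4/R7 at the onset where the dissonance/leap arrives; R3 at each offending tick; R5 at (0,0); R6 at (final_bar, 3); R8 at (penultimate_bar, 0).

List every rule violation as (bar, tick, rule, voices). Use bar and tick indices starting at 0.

(1, 2, R4, (0, 1))
(1, 2, R7, (1,))
(3, 0, R2, (0, 1))
(3, 0, R7, (1,))
(4, 0, R2, (0, 1))
(10, 0, R1, (0, 1))

bar 0: v0=D3 v1=D4 downbeat P8
bar 1: v0=B2 v1=G3 downbeat m6
bar 2: v0=A2 v1=F3 downbeat m6
bar 3: v0=B2 v1=B3 downbeat P8
bar 4: v0=C3 v1=C4 downbeat P8
bar 5: v0=B2 v1=G3 downbeat m6
bar 6: v0=C3 v1=A3 downbeat M6
bar 7: v0=A2 v1=F3 downbeat m6
bar 8: v0=B2 v1=D3 downbeat m3
bar 9: v0=E3 v1=C4 downbeat m6
bar 10: v0=D3 v1=D4 downbeat P8
  -> R4 @ bar 1 tick 2 v(0, 1): B2/F4 TT untreated
  -> R7 @ bar 1 tick 2 v(1,): G3->F4 leap 10st
  -> R2 @ bar 3 tick 0 v(0, 1): A2/F3 m6 -> B2/B3 P8 similar
  -> R7 @ bar 3 tick 0 v(1,): F3->B3 leap 6st
  -> R2 @ bar 4 tick 0 v(0, 1): B2/G3 m6 -> C3/C4 P8 similar
  -> R1 @ bar 10 tick 0 v(0, 1): E3/E4 P8 -> D3/D4 P8 similar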